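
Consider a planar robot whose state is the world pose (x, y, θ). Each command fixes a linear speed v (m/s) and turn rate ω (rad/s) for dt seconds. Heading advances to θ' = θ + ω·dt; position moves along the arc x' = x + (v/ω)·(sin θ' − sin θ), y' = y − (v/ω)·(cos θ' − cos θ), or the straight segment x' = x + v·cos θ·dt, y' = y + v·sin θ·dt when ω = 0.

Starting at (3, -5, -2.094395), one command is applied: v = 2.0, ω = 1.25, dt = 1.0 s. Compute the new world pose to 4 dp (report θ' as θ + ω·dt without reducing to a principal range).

(3.1895, -6.8627, -0.8444)

θ' = -2.0944 + 1.25·1.0 = -0.8444
R = v/ω = 2.0/1.25 = 1.6000
x' = 3 + 1.6000·(sin -0.8444 − sin -2.0944) = 3.1895
y' = -5 − 1.6000·(cos -0.8444 − cos -2.0944) = -6.8627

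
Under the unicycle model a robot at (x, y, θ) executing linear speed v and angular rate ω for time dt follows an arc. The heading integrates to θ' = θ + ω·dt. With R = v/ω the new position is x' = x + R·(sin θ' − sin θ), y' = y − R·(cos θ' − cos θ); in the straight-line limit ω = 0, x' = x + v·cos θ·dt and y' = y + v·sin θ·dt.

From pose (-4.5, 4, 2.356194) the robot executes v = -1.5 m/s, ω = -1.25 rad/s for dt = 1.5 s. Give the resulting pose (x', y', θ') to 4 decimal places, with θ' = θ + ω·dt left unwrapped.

θ' = 2.3562 + -1.25·1.5 = 0.4812
R = v/ω = -1.5/-1.25 = 1.2000
x' = -4.5 + 1.2000·(sin 0.4812 − sin 2.3562) = -4.7931
y' = 4 − 1.2000·(cos 0.4812 − cos 2.3562) = 2.0877

(-4.7931, 2.0877, 0.4812)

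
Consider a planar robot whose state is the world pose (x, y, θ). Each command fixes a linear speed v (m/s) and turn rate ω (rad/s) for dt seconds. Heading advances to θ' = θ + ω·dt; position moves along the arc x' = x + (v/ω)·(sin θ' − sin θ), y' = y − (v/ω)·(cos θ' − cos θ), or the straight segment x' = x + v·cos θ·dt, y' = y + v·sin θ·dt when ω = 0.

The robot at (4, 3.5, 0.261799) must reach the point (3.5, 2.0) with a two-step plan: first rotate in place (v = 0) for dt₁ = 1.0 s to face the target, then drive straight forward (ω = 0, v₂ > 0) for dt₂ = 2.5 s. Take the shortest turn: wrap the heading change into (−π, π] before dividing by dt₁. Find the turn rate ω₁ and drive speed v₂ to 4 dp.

ω₁ = -2.1543, v₂ = 0.6325

heading to target = atan2(2−3.5, 3.5−4) = -1.8925
Δθ = wrap(-1.8925 − 0.2618) = -2.1543; ω₁ = Δθ/dt₁ = -2.1543
distance = √((3.5−4)² + (2−3.5)²) = 1.5811; v₂ = distance/dt₂ = 0.6325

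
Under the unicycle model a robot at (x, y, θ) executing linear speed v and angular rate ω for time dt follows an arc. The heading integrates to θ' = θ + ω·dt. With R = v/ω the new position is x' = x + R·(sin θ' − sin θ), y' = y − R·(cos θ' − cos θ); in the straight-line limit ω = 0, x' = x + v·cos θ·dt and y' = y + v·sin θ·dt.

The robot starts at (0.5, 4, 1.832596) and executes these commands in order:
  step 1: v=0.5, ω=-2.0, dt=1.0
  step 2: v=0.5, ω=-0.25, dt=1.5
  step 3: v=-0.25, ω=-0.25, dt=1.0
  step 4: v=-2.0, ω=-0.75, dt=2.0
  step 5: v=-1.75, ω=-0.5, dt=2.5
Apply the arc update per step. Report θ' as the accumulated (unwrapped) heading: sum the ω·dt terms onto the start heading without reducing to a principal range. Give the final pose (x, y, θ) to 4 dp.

(5.1764, 8.7509, -3.5424)

step 1: θ'=-0.1674 (R=-0.2500) → pose (0.7831, 4.3112, -0.1674)
step 2: θ'=-0.5424 (R=-2.0000) → pose (1.4823, 4.0521, -0.5424)
step 3: θ'=-0.7924 (R=1.0000) → pose (1.2864, 4.2064, -0.7924)
step 4: θ'=-2.2924 (R=2.6667) → pose (1.1832, 7.8404, -2.2924)
step 5: θ'=-3.5424 (R=3.5000) → pose (5.1764, 8.7509, -3.5424)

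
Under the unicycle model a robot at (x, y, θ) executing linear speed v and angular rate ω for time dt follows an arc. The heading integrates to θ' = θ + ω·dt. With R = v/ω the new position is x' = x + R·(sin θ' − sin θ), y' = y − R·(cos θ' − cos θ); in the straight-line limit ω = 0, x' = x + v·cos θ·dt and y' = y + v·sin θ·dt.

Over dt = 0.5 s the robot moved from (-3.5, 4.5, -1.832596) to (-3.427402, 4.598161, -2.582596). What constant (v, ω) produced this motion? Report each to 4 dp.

Δθ = -2.582596 − -1.832596 = -0.750000
ω = Δθ/dt = -0.750000/0.5 = -1.5000
R = −Δy/(cos θ' − cos θ) = 0.1667
v = R·ω = 0.1667·-1.5000 = -0.2500

v = -0.2500, ω = -1.5000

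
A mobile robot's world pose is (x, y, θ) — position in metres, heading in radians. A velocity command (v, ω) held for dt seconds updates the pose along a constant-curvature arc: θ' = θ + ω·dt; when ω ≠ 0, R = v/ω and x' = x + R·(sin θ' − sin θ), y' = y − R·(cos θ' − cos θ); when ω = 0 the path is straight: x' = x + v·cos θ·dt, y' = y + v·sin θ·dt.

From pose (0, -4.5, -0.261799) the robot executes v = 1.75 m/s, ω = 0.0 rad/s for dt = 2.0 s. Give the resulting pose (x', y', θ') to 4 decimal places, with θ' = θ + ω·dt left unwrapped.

(3.3807, -5.4059, -0.2618)

θ' = -0.2618 + 0.0·2.0 = -0.2618
ω = 0 → straight: x' = 0 + 1.75·cos(-0.2618)·2.0 = 3.3807
y' = -4.5 + 1.75·sin(-0.2618)·2.0 = -5.4059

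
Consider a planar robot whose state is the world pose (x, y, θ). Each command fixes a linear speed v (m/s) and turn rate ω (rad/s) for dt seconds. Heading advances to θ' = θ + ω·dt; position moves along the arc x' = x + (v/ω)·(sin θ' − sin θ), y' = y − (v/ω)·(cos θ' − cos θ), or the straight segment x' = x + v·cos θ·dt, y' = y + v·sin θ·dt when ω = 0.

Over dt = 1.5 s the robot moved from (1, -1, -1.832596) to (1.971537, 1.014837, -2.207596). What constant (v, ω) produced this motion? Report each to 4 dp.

Δθ = -2.207596 − -1.832596 = -0.375000
ω = Δθ/dt = -0.375000/1.5 = -0.2500
R = −Δy/(cos θ' − cos θ) = 6.0000
v = R·ω = 6.0000·-0.2500 = -1.5000

v = -1.5000, ω = -0.2500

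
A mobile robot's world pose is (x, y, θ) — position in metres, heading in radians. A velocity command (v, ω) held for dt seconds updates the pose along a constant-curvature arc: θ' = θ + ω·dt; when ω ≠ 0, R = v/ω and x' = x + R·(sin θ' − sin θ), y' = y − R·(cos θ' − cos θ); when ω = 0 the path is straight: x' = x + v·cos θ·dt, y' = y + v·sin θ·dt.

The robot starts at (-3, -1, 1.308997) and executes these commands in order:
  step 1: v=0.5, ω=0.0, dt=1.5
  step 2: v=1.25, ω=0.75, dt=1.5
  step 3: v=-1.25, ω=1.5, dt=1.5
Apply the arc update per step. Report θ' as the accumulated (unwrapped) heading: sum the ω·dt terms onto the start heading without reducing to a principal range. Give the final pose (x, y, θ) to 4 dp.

step 1: θ'=1.3090 (straight) → pose (-2.8059, -0.2756, 1.3090)
step 2: θ'=2.4340 (R=1.6667) → pose (-3.3324, 1.4224, 2.4340)
step 3: θ'=4.6840 (R=-0.8333) → pose (-1.9577, 2.0320, 4.6840)

(-1.9577, 2.0320, 4.6840)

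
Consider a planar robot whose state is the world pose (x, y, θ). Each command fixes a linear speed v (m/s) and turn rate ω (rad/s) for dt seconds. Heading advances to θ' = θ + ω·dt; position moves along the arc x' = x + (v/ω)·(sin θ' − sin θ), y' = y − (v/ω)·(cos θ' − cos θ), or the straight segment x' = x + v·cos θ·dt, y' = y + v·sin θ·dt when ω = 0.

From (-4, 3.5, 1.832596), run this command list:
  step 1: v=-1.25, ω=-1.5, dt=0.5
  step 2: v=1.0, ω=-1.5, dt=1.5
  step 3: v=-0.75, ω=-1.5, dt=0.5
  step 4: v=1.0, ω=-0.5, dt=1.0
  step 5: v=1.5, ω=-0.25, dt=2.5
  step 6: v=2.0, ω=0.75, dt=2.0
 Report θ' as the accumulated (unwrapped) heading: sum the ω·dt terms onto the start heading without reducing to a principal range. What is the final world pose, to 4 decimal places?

(-9.2160, -1.8156, -1.5424)

step 1: θ'=1.0826 (R=0.8333) → pose (-4.0690, 2.8935, 1.0826)
step 2: θ'=-1.1674 (R=-0.6667) → pose (-2.8670, 2.8425, -1.1674)
step 3: θ'=-1.9174 (R=0.5000) → pose (-2.8774, 3.2086, -1.9174)
step 4: θ'=-2.4174 (R=-2.0000) → pose (-3.4334, 2.3899, -2.4174)
step 5: θ'=-3.0424 (R=-6.0000) → pose (-6.8144, 0.9136, -3.0424)
step 6: θ'=-1.5424 (R=2.6667) → pose (-9.2160, -1.8156, -1.5424)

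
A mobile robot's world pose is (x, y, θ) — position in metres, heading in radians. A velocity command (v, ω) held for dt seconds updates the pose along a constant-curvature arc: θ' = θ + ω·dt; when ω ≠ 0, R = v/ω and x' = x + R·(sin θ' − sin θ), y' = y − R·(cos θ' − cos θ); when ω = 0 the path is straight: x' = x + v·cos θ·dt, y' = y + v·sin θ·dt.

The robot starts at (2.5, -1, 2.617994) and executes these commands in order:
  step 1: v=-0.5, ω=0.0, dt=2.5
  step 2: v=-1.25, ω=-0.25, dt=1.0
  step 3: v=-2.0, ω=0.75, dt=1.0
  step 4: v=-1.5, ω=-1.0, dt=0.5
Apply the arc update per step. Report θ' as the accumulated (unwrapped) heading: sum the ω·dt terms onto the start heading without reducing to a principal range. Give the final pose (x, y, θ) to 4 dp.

step 1: θ'=2.6180 (straight) → pose (3.5825, -1.6250, 2.6180)
step 2: θ'=2.3680 (R=5.0000) → pose (4.5761, -2.3781, 2.3680)
step 3: θ'=3.1180 (R=-2.6667) → pose (6.3764, -3.1363, 3.1180)
step 4: θ'=2.6180 (R=1.5000) → pose (7.0910, -3.3369, 2.6180)

(7.0910, -3.3369, 2.6180)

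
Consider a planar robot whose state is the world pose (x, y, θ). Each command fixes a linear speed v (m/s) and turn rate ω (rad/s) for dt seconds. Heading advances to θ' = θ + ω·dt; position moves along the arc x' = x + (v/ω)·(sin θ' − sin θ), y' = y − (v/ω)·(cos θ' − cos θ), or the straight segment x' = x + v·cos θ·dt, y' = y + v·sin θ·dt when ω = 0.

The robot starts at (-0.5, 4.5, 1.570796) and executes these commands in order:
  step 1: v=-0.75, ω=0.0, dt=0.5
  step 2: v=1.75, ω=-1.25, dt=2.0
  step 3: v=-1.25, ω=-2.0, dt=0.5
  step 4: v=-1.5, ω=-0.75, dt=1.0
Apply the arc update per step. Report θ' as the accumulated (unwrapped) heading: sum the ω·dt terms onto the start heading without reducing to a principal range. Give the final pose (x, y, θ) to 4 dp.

(2.9178, 6.6446, -2.6792)

step 1: θ'=1.5708 (straight) → pose (-0.5000, 4.1250, 1.5708)
step 2: θ'=-0.9292 (R=-1.4000) → pose (2.0216, 4.9629, -0.9292)
step 3: θ'=-1.9292 (R=0.6250) → pose (1.9370, 5.5561, -1.9292)
step 4: θ'=-2.6792 (R=2.0000) → pose (2.9178, 6.6446, -2.6792)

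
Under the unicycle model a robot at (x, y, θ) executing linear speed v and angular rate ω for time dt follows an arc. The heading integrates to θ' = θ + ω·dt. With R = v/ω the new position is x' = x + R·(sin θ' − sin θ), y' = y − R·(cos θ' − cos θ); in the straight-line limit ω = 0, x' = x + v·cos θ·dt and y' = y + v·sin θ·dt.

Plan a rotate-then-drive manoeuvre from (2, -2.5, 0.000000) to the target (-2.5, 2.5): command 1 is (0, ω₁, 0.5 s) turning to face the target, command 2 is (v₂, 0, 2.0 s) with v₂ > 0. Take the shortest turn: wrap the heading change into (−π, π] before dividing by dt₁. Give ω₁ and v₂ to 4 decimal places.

heading to target = atan2(2.5−-2.5, -2.5−2) = 2.3036
Δθ = wrap(2.3036 − 0.0000) = 2.3036; ω₁ = Δθ/dt₁ = 4.6072
distance = √((-2.5−2)² + (2.5−-2.5)²) = 6.7268; v₂ = distance/dt₂ = 3.3634

ω₁ = 4.6072, v₂ = 3.3634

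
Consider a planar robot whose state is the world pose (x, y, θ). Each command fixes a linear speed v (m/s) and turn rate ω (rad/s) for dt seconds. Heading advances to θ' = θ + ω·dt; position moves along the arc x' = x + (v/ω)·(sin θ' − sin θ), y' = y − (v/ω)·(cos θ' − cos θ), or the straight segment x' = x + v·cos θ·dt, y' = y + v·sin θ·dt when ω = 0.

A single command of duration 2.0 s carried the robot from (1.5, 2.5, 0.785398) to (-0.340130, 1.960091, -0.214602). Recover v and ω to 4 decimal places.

Δθ = -0.214602 − 0.785398 = -1.000000
ω = Δθ/dt = -1.000000/2.0 = -0.5000
R = Δx/(sin θ' − sin θ) = 2.0000
v = R·ω = 2.0000·-0.5000 = -1.0000

v = -1.0000, ω = -0.5000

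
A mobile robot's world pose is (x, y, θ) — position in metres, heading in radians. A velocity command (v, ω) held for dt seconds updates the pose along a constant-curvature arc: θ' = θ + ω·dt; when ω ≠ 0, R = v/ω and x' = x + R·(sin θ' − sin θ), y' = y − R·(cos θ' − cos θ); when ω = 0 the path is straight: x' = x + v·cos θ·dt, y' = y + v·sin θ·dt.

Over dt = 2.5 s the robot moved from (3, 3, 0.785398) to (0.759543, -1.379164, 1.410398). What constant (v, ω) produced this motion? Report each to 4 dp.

Δθ = 1.410398 − 0.785398 = 0.625000
ω = Δθ/dt = 0.625000/2.5 = 0.2500
R = −Δy/(cos θ' − cos θ) = -8.0000
v = R·ω = -8.0000·0.2500 = -2.0000

v = -2.0000, ω = 0.2500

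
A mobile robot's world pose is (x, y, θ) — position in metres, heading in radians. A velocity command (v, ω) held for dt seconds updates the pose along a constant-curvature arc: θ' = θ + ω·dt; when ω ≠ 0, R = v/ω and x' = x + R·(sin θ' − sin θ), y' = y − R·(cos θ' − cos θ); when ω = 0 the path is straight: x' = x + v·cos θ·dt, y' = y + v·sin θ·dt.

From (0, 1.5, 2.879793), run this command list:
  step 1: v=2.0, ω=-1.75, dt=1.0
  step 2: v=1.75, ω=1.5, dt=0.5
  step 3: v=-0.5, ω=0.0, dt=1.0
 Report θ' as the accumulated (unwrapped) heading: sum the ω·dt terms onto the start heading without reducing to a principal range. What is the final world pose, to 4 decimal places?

(-0.5293, 3.4682, 1.8798)

step 1: θ'=1.1298 (R=-1.1429) → pose (-0.7377, 3.0917, 1.1298)
step 2: θ'=1.8798 (R=1.1667) → pose (-0.6814, 3.9445, 1.8798)
step 3: θ'=1.8798 (straight) → pose (-0.5293, 3.4682, 1.8798)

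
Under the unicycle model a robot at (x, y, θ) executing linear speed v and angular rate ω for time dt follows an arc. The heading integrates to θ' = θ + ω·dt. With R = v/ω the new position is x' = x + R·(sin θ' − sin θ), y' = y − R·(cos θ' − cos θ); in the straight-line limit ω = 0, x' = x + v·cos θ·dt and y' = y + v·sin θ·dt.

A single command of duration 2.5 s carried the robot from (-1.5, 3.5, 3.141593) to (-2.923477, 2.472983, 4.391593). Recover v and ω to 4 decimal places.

Δθ = 4.391593 − 3.141593 = 1.250000
ω = Δθ/dt = 1.250000/2.5 = 0.5000
R = Δx/(sin θ' − sin θ) = 1.5000
v = R·ω = 1.5000·0.5000 = 0.7500

v = 0.7500, ω = 0.5000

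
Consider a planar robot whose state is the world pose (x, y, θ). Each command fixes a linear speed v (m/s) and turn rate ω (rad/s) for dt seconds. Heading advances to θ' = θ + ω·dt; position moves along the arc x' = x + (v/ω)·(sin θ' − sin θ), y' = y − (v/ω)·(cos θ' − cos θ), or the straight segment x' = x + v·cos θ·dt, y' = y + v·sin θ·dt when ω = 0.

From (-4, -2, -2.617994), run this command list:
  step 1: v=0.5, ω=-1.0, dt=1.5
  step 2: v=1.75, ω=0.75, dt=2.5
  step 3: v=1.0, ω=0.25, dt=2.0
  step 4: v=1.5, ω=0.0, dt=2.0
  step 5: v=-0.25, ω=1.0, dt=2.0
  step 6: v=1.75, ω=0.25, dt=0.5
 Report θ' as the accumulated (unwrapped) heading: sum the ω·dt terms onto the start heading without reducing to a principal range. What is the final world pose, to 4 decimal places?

step 1: θ'=-4.1180 (R=-0.5000) → pose (-4.6642, -1.8470, -4.1180)
step 2: θ'=-2.2430 (R=2.3333) → pose (-8.4231, -1.7007, -2.2430)
step 3: θ'=-1.7430 (R=4.0000) → pose (-9.2341, -3.5061, -1.7430)
step 4: θ'=-1.7430 (straight) → pose (-9.7482, -6.4618, -1.7430)
step 5: θ'=0.2570 (R=-0.2500) → pose (-10.0580, -6.1771, 0.2570)
step 6: θ'=0.3820 (R=7.0000) → pose (-9.2278, -5.9025, 0.3820)

(-9.2278, -5.9025, 0.3820)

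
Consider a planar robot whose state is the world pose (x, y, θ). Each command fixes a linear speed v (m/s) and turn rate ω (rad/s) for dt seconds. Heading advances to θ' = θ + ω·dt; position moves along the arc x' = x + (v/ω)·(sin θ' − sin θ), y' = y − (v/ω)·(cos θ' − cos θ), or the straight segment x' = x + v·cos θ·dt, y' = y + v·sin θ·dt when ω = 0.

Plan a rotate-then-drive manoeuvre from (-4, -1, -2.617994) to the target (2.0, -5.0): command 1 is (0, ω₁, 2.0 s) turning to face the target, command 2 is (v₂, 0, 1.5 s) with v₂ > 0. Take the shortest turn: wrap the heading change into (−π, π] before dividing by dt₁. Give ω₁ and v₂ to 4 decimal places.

ω₁ = 1.0150, v₂ = 4.8074

heading to target = atan2(-5−-1, 2−-4) = -0.5880
Δθ = wrap(-0.5880 − -2.6180) = 2.0300; ω₁ = Δθ/dt₁ = 1.0150
distance = √((2−-4)² + (-5−-1)²) = 7.2111; v₂ = distance/dt₂ = 4.8074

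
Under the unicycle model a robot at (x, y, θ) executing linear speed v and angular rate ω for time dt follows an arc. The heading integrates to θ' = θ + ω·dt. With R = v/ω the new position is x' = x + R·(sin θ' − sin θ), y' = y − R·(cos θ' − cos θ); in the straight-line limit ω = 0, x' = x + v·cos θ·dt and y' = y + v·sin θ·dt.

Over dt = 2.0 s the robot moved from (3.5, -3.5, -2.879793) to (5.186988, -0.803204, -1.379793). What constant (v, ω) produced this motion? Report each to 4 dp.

v = -1.7500, ω = 0.7500

Δθ = -1.379793 − -2.879793 = 1.500000
ω = Δθ/dt = 1.500000/2.0 = 0.7500
R = −Δy/(cos θ' − cos θ) = -2.3333
v = R·ω = -2.3333·0.7500 = -1.7500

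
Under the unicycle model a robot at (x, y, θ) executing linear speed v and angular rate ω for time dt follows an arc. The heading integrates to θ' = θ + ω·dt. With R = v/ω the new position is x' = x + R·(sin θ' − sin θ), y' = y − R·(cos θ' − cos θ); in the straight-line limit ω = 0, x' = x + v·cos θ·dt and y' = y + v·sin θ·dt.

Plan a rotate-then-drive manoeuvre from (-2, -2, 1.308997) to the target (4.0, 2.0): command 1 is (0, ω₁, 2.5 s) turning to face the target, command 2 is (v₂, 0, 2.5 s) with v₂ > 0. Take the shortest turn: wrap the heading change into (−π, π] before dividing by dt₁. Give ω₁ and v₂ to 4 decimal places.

heading to target = atan2(2−-2, 4−-2) = 0.5880
Δθ = wrap(0.5880 − 1.3090) = -0.7210; ω₁ = Δθ/dt₁ = -0.2884
distance = √((4−-2)² + (2−-2)²) = 7.2111; v₂ = distance/dt₂ = 2.8844

ω₁ = -0.2884, v₂ = 2.8844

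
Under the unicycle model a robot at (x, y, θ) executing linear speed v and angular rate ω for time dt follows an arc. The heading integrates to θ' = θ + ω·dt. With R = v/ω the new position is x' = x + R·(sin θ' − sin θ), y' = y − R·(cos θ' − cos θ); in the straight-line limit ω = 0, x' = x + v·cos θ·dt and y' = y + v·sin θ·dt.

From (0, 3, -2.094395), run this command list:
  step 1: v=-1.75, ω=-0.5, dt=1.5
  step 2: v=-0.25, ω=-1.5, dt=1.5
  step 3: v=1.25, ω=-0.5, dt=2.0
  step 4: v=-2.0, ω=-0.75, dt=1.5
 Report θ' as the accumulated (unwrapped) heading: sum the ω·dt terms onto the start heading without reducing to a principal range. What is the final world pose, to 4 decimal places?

(1.4123, 6.9371, -7.2194)

step 1: θ'=-2.8444 (R=3.5000) → pose (2.0061, 4.5966, -2.8444)
step 2: θ'=-5.0944 (R=0.1667) → pose (2.2096, 4.3751, -5.0944)
step 3: θ'=-6.0944 (R=-2.5000) → pose (4.0602, 5.8987, -6.0944)
step 4: θ'=-7.2194 (R=2.6667) → pose (1.4123, 6.9371, -7.2194)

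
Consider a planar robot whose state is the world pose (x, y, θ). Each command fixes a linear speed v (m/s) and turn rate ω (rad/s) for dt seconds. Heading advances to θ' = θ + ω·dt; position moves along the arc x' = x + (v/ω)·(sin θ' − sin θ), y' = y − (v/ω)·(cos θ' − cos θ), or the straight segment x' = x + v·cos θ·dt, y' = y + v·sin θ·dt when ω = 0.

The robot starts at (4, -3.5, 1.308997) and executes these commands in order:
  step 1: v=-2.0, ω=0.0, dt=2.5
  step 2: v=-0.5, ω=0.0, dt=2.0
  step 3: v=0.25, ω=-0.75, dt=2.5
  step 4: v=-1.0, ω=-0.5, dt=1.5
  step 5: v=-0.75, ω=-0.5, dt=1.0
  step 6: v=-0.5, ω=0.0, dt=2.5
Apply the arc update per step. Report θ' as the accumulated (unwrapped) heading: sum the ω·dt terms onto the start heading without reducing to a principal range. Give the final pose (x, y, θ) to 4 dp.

step 1: θ'=1.3090 (straight) → pose (2.7059, -8.3296, 1.3090)
step 2: θ'=1.3090 (straight) → pose (2.4471, -9.2956, 1.3090)
step 3: θ'=-0.5660 (R=-0.3333) → pose (2.9478, -9.1005, -0.5660)
step 4: θ'=-1.3160 (R=2.0000) → pose (2.0849, -7.9165, -1.3160)
step 5: θ'=-1.8160 (R=1.5000) → pose (2.0814, -7.1743, -1.8160)
step 6: θ'=-1.8160 (straight) → pose (2.3848, -5.9617, -1.8160)

(2.3848, -5.9617, -1.8160)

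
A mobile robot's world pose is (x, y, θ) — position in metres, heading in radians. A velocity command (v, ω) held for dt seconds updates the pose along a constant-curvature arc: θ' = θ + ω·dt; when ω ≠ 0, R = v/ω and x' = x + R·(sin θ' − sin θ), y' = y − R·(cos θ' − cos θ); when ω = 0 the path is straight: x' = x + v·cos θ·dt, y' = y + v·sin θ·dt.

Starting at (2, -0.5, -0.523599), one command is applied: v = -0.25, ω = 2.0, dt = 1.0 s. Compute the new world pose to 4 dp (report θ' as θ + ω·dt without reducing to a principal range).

(1.8131, -0.5965, 1.4764)

θ' = -0.5236 + 2.0·1.0 = 1.4764
R = v/ω = -0.25/2.0 = -0.1250
x' = 2 + -0.1250·(sin 1.4764 − sin -0.5236) = 1.8131
y' = -0.5 − -0.1250·(cos 1.4764 − cos -0.5236) = -0.5965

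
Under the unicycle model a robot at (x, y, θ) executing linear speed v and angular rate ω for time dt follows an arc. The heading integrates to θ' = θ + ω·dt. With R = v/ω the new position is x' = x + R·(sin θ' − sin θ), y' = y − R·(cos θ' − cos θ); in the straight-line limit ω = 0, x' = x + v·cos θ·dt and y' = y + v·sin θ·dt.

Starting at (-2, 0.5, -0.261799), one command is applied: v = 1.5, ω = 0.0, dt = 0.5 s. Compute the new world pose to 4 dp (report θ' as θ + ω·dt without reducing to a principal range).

θ' = -0.2618 + 0.0·0.5 = -0.2618
ω = 0 → straight: x' = -2 + 1.5·cos(-0.2618)·0.5 = -1.2756
y' = 0.5 + 1.5·sin(-0.2618)·0.5 = 0.3059

(-1.2756, 0.3059, -0.2618)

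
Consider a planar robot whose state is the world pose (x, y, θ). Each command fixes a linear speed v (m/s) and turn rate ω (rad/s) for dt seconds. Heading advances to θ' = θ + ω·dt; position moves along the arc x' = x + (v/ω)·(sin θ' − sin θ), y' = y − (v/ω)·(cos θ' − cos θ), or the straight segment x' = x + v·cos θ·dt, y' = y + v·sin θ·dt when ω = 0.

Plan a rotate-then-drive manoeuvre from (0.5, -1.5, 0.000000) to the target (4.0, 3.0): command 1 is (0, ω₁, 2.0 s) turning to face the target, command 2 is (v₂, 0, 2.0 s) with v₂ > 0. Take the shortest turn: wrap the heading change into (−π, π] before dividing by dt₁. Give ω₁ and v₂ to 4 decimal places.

heading to target = atan2(3−-1.5, 4−0.5) = 0.9098
Δθ = wrap(0.9098 − 0.0000) = 0.9098; ω₁ = Δθ/dt₁ = 0.4549
distance = √((4−0.5)² + (3−-1.5)²) = 5.7009; v₂ = distance/dt₂ = 2.8504

ω₁ = 0.4549, v₂ = 2.8504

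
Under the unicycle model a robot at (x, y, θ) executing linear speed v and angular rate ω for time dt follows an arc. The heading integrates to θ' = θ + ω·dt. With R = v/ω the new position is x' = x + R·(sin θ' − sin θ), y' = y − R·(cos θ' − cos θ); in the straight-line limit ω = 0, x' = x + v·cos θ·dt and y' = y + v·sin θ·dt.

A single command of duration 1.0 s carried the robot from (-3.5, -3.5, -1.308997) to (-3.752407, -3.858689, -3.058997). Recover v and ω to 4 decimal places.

v = 0.5000, ω = -1.7500

Δθ = -3.058997 − -1.308997 = -1.750000
ω = Δθ/dt = -1.750000/1.0 = -1.7500
R = −Δy/(cos θ' − cos θ) = -0.2857
v = R·ω = -0.2857·-1.7500 = 0.5000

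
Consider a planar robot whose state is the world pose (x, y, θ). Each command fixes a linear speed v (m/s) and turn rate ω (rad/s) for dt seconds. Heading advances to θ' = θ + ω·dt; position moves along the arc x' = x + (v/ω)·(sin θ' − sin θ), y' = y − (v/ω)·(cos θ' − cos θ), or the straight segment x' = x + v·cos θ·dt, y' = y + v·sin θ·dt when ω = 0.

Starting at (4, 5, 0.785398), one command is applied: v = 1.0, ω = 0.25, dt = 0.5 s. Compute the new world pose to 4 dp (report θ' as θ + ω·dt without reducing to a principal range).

θ' = 0.7854 + 0.25·0.5 = 0.9104
R = v/ω = 1.0/0.25 = 4.0000
x' = 4 + 4.0000·(sin 0.9104 − sin 0.7854) = 4.3306
y' = 5 − 4.0000·(cos 0.9104 − cos 0.7854) = 5.3747

(4.3306, 5.3747, 0.9104)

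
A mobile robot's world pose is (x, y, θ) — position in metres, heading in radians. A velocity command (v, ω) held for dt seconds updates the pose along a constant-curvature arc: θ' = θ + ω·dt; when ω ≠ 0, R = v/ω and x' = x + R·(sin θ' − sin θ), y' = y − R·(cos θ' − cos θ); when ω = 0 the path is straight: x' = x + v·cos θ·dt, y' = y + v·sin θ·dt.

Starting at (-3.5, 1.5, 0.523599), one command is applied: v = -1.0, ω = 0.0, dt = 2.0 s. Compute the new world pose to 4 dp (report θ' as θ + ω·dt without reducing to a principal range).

θ' = 0.5236 + 0.0·2.0 = 0.5236
ω = 0 → straight: x' = -3.5 + -1.0·cos(0.5236)·2.0 = -5.2321
y' = 1.5 + -1.0·sin(0.5236)·2.0 = 0.5000

(-5.2321, 0.5000, 0.5236)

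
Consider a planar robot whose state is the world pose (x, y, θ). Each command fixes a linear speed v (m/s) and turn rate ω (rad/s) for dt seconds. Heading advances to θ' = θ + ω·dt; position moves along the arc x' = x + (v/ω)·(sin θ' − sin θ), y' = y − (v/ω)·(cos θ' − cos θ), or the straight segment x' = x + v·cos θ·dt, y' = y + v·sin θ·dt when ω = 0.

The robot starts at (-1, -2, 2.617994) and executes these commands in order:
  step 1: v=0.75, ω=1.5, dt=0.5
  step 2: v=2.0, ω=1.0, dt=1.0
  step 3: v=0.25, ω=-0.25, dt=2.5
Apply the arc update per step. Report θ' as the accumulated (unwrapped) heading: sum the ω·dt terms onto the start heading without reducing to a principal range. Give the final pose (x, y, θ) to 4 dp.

(-3.1713, -3.7064, 3.7430)

step 1: θ'=3.3680 (R=0.5000) → pose (-1.3622, -1.9458, 3.3680)
step 2: θ'=4.3680 (R=2.0000) → pose (-2.7959, -3.2195, 4.3680)
step 3: θ'=3.7430 (R=-1.0000) → pose (-3.1713, -3.7064, 3.7430)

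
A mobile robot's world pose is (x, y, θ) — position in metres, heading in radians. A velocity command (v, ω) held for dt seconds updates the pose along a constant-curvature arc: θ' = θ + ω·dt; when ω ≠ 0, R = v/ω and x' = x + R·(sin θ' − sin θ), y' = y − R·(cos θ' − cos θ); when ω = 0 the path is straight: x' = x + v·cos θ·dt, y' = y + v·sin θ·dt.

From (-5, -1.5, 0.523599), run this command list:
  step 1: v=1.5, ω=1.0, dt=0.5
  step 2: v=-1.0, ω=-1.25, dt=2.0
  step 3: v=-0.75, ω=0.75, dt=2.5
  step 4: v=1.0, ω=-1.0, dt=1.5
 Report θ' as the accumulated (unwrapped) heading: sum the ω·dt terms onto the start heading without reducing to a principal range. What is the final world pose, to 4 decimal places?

step 1: θ'=1.0236 (R=1.5000) → pose (-4.4690, -0.9814, 1.0236)
step 2: θ'=-1.4764 (R=0.8000) → pose (-5.9486, -0.6406, -1.4764)
step 3: θ'=0.3986 (R=-1.0000) → pose (-7.3323, 0.1868, 0.3986)
step 4: θ'=-1.1014 (R=-1.0000) → pose (-6.0524, -0.2825, -1.1014)

(-6.0524, -0.2825, -1.1014)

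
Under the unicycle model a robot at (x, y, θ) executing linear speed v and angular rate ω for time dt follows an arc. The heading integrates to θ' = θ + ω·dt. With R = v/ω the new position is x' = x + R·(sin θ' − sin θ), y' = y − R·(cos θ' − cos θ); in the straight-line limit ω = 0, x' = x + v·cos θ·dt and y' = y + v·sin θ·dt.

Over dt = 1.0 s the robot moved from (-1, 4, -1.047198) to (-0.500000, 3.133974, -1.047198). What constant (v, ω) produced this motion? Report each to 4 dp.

Δθ = -1.047198 − -1.047198 = 0.000000
ω = Δθ/dt = 0.000000/1.0 = 0.0000
ω = 0 → v = (Δx·cos θ + Δy·sin θ)/dt = 1.0000

v = 1.0000, ω = 0.0000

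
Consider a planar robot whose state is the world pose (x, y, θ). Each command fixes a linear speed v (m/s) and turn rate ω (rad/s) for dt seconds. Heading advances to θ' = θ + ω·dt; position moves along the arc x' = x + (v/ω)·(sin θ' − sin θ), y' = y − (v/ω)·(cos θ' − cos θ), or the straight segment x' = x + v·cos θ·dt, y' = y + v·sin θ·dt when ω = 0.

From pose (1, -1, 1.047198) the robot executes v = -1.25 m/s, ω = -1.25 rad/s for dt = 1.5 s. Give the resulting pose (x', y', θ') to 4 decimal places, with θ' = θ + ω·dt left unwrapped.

(-0.6025, -1.1765, -0.8278)

θ' = 1.0472 + -1.25·1.5 = -0.8278
R = v/ω = -1.25/-1.25 = 1.0000
x' = 1 + 1.0000·(sin -0.8278 − sin 1.0472) = -0.6025
y' = -1 − 1.0000·(cos -0.8278 − cos 1.0472) = -1.1765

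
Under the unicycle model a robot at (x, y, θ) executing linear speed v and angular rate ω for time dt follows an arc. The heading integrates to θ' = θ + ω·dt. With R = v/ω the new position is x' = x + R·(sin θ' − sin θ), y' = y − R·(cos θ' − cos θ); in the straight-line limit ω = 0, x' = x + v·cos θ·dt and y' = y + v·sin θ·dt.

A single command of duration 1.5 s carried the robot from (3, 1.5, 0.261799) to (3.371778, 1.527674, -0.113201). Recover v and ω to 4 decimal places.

Δθ = -0.113201 − 0.261799 = -0.375000
ω = Δθ/dt = -0.375000/1.5 = -0.2500
R = Δx/(sin θ' − sin θ) = -1.0000
v = R·ω = -1.0000·-0.2500 = 0.2500

v = 0.2500, ω = -0.2500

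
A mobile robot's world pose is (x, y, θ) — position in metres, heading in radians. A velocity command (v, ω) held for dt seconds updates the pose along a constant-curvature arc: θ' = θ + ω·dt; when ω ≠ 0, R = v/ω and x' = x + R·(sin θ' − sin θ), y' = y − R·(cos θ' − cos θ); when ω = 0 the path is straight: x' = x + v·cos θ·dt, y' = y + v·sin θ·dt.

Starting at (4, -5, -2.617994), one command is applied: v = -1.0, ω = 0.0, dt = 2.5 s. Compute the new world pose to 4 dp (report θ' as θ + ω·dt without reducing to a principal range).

(6.1651, -3.7500, -2.6180)

θ' = -2.6180 + 0.0·2.5 = -2.6180
ω = 0 → straight: x' = 4 + -1.0·cos(-2.6180)·2.5 = 6.1651
y' = -5 + -1.0·sin(-2.6180)·2.5 = -3.7500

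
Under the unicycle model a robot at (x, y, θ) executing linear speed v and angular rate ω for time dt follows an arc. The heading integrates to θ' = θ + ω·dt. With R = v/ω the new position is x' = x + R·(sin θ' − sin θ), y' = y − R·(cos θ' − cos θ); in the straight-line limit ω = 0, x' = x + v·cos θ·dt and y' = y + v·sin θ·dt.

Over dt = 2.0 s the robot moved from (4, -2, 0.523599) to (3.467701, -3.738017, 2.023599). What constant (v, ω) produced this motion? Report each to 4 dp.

Δθ = 2.023599 − 0.523599 = 1.500000
ω = Δθ/dt = 1.500000/2.0 = 0.7500
R = −Δy/(cos θ' − cos θ) = -1.3333
v = R·ω = -1.3333·0.7500 = -1.0000

v = -1.0000, ω = 0.7500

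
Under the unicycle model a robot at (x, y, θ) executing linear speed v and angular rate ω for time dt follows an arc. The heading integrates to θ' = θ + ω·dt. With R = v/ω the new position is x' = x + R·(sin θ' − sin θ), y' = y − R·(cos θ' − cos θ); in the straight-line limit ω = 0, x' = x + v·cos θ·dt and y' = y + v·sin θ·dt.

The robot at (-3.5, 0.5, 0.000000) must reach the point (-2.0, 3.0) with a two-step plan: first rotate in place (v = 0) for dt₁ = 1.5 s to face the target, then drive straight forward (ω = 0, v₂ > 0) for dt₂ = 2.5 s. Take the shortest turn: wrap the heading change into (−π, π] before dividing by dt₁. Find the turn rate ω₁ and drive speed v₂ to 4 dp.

ω₁ = 0.6869, v₂ = 1.1662

heading to target = atan2(3−0.5, -2−-3.5) = 1.0304
Δθ = wrap(1.0304 − 0.0000) = 1.0304; ω₁ = Δθ/dt₁ = 0.6869
distance = √((-2−-3.5)² + (3−0.5)²) = 2.9155; v₂ = distance/dt₂ = 1.1662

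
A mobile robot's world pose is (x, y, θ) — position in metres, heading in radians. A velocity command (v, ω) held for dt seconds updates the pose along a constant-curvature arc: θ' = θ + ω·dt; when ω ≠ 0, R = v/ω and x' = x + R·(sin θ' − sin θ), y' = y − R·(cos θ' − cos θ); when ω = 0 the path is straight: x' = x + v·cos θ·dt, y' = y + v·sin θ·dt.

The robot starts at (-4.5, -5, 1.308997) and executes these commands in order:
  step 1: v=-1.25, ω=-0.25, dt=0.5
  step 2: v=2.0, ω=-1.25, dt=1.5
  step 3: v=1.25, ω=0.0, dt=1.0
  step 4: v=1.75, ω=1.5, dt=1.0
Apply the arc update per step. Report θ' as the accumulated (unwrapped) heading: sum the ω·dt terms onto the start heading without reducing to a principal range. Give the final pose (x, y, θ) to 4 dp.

step 1: θ'=1.1840 (R=5.0000) → pose (-4.6990, -5.5920, 1.1840)
step 2: θ'=-0.6910 (R=-1.6000) → pose (-2.1975, -4.9626, -0.6910)
step 3: θ'=-0.6910 (straight) → pose (-1.2343, -5.7593, -0.6910)
step 4: θ'=0.8090 (R=1.1667) → pose (0.3534, -5.6655, 0.8090)

(0.3534, -5.6655, 0.8090)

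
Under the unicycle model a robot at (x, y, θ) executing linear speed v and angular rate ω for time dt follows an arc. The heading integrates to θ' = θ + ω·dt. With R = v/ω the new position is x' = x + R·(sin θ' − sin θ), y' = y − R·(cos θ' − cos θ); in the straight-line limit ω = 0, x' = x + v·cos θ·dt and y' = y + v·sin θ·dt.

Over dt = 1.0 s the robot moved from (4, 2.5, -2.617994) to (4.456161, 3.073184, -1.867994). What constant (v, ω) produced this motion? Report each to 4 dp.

Δθ = -1.867994 − -2.617994 = 0.750000
ω = Δθ/dt = 0.750000/1.0 = 0.7500
R = −Δy/(cos θ' − cos θ) = -1.0000
v = R·ω = -1.0000·0.7500 = -0.7500

v = -0.7500, ω = 0.7500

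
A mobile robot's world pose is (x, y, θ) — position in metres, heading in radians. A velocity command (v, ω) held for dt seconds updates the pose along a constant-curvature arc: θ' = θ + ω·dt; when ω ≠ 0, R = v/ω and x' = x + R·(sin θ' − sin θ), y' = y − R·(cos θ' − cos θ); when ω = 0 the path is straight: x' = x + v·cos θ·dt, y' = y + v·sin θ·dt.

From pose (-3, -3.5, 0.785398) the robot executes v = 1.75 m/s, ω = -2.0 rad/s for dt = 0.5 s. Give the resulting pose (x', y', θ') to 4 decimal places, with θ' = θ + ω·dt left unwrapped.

θ' = 0.7854 + -2.0·0.5 = -0.2146
R = v/ω = 1.75/-2.0 = -0.8750
x' = -3 + -0.8750·(sin -0.2146 − sin 0.7854) = -2.1949
y' = -3.5 − -0.8750·(cos -0.2146 − cos 0.7854) = -3.2638

(-2.1949, -3.2638, -0.2146)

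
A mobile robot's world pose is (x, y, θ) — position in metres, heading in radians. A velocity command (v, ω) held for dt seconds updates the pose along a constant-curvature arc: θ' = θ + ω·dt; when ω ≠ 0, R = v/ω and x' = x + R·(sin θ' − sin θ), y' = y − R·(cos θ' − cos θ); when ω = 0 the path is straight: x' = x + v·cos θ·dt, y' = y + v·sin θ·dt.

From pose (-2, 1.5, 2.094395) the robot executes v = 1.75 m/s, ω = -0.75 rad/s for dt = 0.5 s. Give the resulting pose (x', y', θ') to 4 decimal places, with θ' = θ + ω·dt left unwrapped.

θ' = 2.0944 + -0.75·0.5 = 1.7194
R = v/ω = 1.75/-0.75 = -2.3333
x' = -2 + -2.3333·(sin 1.7194 − sin 2.0944) = -2.2869
y' = 1.5 − -2.3333·(cos 1.7194 − cos 2.0944) = 2.3212

(-2.2869, 2.3212, 1.7194)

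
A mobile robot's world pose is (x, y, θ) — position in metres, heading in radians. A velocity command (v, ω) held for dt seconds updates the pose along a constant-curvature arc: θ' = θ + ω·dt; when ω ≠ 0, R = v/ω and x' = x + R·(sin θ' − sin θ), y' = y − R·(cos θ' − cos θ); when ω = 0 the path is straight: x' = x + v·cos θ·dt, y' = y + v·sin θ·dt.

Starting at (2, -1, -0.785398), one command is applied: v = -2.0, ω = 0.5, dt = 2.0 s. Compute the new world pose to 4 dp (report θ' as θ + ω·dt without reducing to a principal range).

(-1.6803, 0.0798, 0.2146)

θ' = -0.7854 + 0.5·2.0 = 0.2146
R = v/ω = -2.0/0.5 = -4.0000
x' = 2 + -4.0000·(sin 0.2146 − sin -0.7854) = -1.6803
y' = -1 − -4.0000·(cos 0.2146 − cos -0.7854) = 0.0798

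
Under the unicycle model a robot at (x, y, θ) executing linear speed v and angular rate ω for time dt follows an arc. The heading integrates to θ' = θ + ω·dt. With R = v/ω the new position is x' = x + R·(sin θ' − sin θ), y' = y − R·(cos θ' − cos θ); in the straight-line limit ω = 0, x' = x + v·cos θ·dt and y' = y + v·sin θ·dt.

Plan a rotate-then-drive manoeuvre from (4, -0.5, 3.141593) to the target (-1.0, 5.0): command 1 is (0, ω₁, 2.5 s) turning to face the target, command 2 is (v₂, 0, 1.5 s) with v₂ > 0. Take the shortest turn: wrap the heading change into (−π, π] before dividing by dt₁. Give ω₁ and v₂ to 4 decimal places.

heading to target = atan2(5−-0.5, -1−4) = 2.3086
Δθ = wrap(2.3086 − 3.1416) = -0.8330; ω₁ = Δθ/dt₁ = -0.3332
distance = √((-1−4)² + (5−-0.5)²) = 7.4330; v₂ = distance/dt₂ = 4.9554

ω₁ = -0.3332, v₂ = 4.9554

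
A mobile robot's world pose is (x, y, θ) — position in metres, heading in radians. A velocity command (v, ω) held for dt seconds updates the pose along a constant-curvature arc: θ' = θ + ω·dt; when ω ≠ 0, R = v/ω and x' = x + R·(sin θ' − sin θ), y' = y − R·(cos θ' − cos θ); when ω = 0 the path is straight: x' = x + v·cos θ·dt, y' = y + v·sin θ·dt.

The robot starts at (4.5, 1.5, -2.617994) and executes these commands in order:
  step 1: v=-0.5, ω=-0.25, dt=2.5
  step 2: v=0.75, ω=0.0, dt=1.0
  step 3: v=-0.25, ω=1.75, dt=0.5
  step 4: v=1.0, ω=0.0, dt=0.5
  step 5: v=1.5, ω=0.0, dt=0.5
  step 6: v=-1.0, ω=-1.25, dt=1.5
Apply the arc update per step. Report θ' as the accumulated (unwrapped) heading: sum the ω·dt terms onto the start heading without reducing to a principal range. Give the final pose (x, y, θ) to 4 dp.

(5.4488, 0.7897, -4.2430)

step 1: θ'=-3.2430 (R=2.0000) → pose (5.7025, 1.7577, -3.2430)
step 2: θ'=-3.2430 (straight) → pose (4.9563, 1.8336, -3.2430)
step 3: θ'=-2.3680 (R=-0.1429) → pose (5.0706, 1.8735, -2.3680)
step 4: θ'=-2.3680 (straight) → pose (4.7129, 1.5242, -2.3680)
step 5: θ'=-2.3680 (straight) → pose (4.1763, 1.0001, -2.3680)
step 6: θ'=-4.2430 (R=0.8000) → pose (5.4488, 0.7897, -4.2430)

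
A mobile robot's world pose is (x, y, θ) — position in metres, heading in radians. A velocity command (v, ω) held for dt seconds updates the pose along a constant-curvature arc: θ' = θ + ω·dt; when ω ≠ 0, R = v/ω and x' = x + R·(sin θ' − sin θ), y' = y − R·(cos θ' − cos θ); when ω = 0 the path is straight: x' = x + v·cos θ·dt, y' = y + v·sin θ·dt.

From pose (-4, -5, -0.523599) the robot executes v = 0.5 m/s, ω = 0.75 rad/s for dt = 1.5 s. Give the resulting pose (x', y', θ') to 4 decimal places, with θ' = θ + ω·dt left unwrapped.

(-3.2895, -4.9723, 0.6014)

θ' = -0.5236 + 0.75·1.5 = 0.6014
R = v/ω = 0.5/0.75 = 0.6667
x' = -4 + 0.6667·(sin 0.6014 − sin -0.5236) = -3.2895
y' = -5 − 0.6667·(cos 0.6014 − cos -0.5236) = -4.9723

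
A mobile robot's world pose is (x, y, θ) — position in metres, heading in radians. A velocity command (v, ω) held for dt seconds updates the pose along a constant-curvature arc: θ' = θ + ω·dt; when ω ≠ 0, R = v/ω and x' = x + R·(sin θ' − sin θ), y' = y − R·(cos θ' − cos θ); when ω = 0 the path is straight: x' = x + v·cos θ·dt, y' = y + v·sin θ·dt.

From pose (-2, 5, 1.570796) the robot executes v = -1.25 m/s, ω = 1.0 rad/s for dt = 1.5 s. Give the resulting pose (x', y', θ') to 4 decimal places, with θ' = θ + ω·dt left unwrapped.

θ' = 1.5708 + 1.0·1.5 = 3.0708
R = v/ω = -1.25/1.0 = -1.2500
x' = -2 + -1.2500·(sin 3.0708 − sin 1.5708) = -0.8384
y' = 5 − -1.2500·(cos 3.0708 − cos 1.5708) = 3.7531

(-0.8384, 3.7531, 3.0708)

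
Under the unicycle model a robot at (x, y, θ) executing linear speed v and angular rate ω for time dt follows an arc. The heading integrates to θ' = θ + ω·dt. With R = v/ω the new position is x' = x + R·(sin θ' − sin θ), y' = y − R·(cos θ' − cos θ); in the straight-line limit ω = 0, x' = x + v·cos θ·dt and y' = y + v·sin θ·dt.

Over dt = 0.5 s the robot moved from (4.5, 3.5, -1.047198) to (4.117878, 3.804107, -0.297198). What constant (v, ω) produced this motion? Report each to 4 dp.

v = -1.0000, ω = 1.5000

Δθ = -0.297198 − -1.047198 = 0.750000
ω = Δθ/dt = 0.750000/0.5 = 1.5000
R = Δx/(sin θ' − sin θ) = -0.6667
v = R·ω = -0.6667·1.5000 = -1.0000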